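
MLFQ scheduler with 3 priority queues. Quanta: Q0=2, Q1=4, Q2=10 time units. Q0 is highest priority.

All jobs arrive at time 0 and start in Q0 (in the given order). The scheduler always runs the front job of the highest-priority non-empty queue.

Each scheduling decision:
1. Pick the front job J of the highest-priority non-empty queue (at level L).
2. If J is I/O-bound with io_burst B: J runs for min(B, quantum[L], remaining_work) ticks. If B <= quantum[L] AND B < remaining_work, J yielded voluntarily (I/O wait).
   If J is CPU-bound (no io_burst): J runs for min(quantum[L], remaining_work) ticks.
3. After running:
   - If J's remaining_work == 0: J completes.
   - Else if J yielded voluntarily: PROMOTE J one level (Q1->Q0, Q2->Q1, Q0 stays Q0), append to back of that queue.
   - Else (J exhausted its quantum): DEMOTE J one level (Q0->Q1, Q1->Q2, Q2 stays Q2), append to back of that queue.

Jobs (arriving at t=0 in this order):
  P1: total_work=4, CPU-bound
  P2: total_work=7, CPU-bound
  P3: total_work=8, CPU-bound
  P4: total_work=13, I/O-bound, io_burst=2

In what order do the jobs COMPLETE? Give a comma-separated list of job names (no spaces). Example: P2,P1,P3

Answer: P4,P1,P2,P3

Derivation:
t=0-2: P1@Q0 runs 2, rem=2, quantum used, demote→Q1. Q0=[P2,P3,P4] Q1=[P1] Q2=[]
t=2-4: P2@Q0 runs 2, rem=5, quantum used, demote→Q1. Q0=[P3,P4] Q1=[P1,P2] Q2=[]
t=4-6: P3@Q0 runs 2, rem=6, quantum used, demote→Q1. Q0=[P4] Q1=[P1,P2,P3] Q2=[]
t=6-8: P4@Q0 runs 2, rem=11, I/O yield, promote→Q0. Q0=[P4] Q1=[P1,P2,P3] Q2=[]
t=8-10: P4@Q0 runs 2, rem=9, I/O yield, promote→Q0. Q0=[P4] Q1=[P1,P2,P3] Q2=[]
t=10-12: P4@Q0 runs 2, rem=7, I/O yield, promote→Q0. Q0=[P4] Q1=[P1,P2,P3] Q2=[]
t=12-14: P4@Q0 runs 2, rem=5, I/O yield, promote→Q0. Q0=[P4] Q1=[P1,P2,P3] Q2=[]
t=14-16: P4@Q0 runs 2, rem=3, I/O yield, promote→Q0. Q0=[P4] Q1=[P1,P2,P3] Q2=[]
t=16-18: P4@Q0 runs 2, rem=1, I/O yield, promote→Q0. Q0=[P4] Q1=[P1,P2,P3] Q2=[]
t=18-19: P4@Q0 runs 1, rem=0, completes. Q0=[] Q1=[P1,P2,P3] Q2=[]
t=19-21: P1@Q1 runs 2, rem=0, completes. Q0=[] Q1=[P2,P3] Q2=[]
t=21-25: P2@Q1 runs 4, rem=1, quantum used, demote→Q2. Q0=[] Q1=[P3] Q2=[P2]
t=25-29: P3@Q1 runs 4, rem=2, quantum used, demote→Q2. Q0=[] Q1=[] Q2=[P2,P3]
t=29-30: P2@Q2 runs 1, rem=0, completes. Q0=[] Q1=[] Q2=[P3]
t=30-32: P3@Q2 runs 2, rem=0, completes. Q0=[] Q1=[] Q2=[]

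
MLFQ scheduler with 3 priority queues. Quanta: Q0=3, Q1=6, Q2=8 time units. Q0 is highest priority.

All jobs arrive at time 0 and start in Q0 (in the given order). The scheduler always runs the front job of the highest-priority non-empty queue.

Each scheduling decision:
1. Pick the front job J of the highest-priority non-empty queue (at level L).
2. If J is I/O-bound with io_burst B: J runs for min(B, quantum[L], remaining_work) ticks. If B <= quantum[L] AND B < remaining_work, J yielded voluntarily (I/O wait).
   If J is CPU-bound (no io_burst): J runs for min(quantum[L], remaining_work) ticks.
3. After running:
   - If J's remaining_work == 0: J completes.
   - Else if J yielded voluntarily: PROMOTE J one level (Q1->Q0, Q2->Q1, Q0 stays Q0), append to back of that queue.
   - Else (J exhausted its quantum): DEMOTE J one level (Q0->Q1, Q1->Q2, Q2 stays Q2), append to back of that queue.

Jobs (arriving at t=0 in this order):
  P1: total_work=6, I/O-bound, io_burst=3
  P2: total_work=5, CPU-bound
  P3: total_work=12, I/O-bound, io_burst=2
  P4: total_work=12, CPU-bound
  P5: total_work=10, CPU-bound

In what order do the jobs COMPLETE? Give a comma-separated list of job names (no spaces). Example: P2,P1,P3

t=0-3: P1@Q0 runs 3, rem=3, I/O yield, promote→Q0. Q0=[P2,P3,P4,P5,P1] Q1=[] Q2=[]
t=3-6: P2@Q0 runs 3, rem=2, quantum used, demote→Q1. Q0=[P3,P4,P5,P1] Q1=[P2] Q2=[]
t=6-8: P3@Q0 runs 2, rem=10, I/O yield, promote→Q0. Q0=[P4,P5,P1,P3] Q1=[P2] Q2=[]
t=8-11: P4@Q0 runs 3, rem=9, quantum used, demote→Q1. Q0=[P5,P1,P3] Q1=[P2,P4] Q2=[]
t=11-14: P5@Q0 runs 3, rem=7, quantum used, demote→Q1. Q0=[P1,P3] Q1=[P2,P4,P5] Q2=[]
t=14-17: P1@Q0 runs 3, rem=0, completes. Q0=[P3] Q1=[P2,P4,P5] Q2=[]
t=17-19: P3@Q0 runs 2, rem=8, I/O yield, promote→Q0. Q0=[P3] Q1=[P2,P4,P5] Q2=[]
t=19-21: P3@Q0 runs 2, rem=6, I/O yield, promote→Q0. Q0=[P3] Q1=[P2,P4,P5] Q2=[]
t=21-23: P3@Q0 runs 2, rem=4, I/O yield, promote→Q0. Q0=[P3] Q1=[P2,P4,P5] Q2=[]
t=23-25: P3@Q0 runs 2, rem=2, I/O yield, promote→Q0. Q0=[P3] Q1=[P2,P4,P5] Q2=[]
t=25-27: P3@Q0 runs 2, rem=0, completes. Q0=[] Q1=[P2,P4,P5] Q2=[]
t=27-29: P2@Q1 runs 2, rem=0, completes. Q0=[] Q1=[P4,P5] Q2=[]
t=29-35: P4@Q1 runs 6, rem=3, quantum used, demote→Q2. Q0=[] Q1=[P5] Q2=[P4]
t=35-41: P5@Q1 runs 6, rem=1, quantum used, demote→Q2. Q0=[] Q1=[] Q2=[P4,P5]
t=41-44: P4@Q2 runs 3, rem=0, completes. Q0=[] Q1=[] Q2=[P5]
t=44-45: P5@Q2 runs 1, rem=0, completes. Q0=[] Q1=[] Q2=[]

Answer: P1,P3,P2,P4,P5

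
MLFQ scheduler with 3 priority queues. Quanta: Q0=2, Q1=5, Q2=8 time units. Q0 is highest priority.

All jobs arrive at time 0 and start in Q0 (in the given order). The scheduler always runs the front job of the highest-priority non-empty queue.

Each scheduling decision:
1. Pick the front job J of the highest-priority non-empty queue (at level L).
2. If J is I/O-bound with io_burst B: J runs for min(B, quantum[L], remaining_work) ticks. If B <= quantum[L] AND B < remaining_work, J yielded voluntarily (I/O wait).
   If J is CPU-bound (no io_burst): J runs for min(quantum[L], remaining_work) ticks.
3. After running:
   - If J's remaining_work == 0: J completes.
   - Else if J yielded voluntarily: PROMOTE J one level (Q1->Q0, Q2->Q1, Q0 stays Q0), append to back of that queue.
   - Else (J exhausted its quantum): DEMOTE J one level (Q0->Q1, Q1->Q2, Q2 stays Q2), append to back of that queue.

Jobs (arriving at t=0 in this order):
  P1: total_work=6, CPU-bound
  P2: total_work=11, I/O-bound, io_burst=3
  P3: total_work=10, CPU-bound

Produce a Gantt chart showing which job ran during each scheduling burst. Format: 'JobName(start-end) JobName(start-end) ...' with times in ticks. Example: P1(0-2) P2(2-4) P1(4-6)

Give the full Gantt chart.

Answer: P1(0-2) P2(2-4) P3(4-6) P1(6-10) P2(10-13) P2(13-15) P3(15-20) P2(20-23) P2(23-24) P3(24-27)

Derivation:
t=0-2: P1@Q0 runs 2, rem=4, quantum used, demote→Q1. Q0=[P2,P3] Q1=[P1] Q2=[]
t=2-4: P2@Q0 runs 2, rem=9, quantum used, demote→Q1. Q0=[P3] Q1=[P1,P2] Q2=[]
t=4-6: P3@Q0 runs 2, rem=8, quantum used, demote→Q1. Q0=[] Q1=[P1,P2,P3] Q2=[]
t=6-10: P1@Q1 runs 4, rem=0, completes. Q0=[] Q1=[P2,P3] Q2=[]
t=10-13: P2@Q1 runs 3, rem=6, I/O yield, promote→Q0. Q0=[P2] Q1=[P3] Q2=[]
t=13-15: P2@Q0 runs 2, rem=4, quantum used, demote→Q1. Q0=[] Q1=[P3,P2] Q2=[]
t=15-20: P3@Q1 runs 5, rem=3, quantum used, demote→Q2. Q0=[] Q1=[P2] Q2=[P3]
t=20-23: P2@Q1 runs 3, rem=1, I/O yield, promote→Q0. Q0=[P2] Q1=[] Q2=[P3]
t=23-24: P2@Q0 runs 1, rem=0, completes. Q0=[] Q1=[] Q2=[P3]
t=24-27: P3@Q2 runs 3, rem=0, completes. Q0=[] Q1=[] Q2=[]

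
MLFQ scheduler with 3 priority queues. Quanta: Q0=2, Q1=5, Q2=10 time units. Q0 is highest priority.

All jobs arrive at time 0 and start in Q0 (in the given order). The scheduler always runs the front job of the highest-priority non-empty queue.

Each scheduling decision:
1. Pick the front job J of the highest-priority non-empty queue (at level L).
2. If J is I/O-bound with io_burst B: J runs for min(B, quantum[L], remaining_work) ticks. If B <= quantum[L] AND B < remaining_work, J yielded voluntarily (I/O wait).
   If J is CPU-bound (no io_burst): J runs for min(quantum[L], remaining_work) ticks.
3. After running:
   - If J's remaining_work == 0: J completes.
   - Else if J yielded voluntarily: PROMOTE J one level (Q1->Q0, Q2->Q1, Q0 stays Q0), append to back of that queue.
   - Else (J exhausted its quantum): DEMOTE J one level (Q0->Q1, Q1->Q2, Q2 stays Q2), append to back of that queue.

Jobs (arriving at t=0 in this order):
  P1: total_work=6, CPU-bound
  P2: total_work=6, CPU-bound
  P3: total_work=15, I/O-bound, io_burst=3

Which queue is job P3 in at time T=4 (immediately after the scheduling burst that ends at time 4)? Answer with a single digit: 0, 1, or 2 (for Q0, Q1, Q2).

t=0-2: P1@Q0 runs 2, rem=4, quantum used, demote→Q1. Q0=[P2,P3] Q1=[P1] Q2=[]
t=2-4: P2@Q0 runs 2, rem=4, quantum used, demote→Q1. Q0=[P3] Q1=[P1,P2] Q2=[]
t=4-6: P3@Q0 runs 2, rem=13, quantum used, demote→Q1. Q0=[] Q1=[P1,P2,P3] Q2=[]
t=6-10: P1@Q1 runs 4, rem=0, completes. Q0=[] Q1=[P2,P3] Q2=[]
t=10-14: P2@Q1 runs 4, rem=0, completes. Q0=[] Q1=[P3] Q2=[]
t=14-17: P3@Q1 runs 3, rem=10, I/O yield, promote→Q0. Q0=[P3] Q1=[] Q2=[]
t=17-19: P3@Q0 runs 2, rem=8, quantum used, demote→Q1. Q0=[] Q1=[P3] Q2=[]
t=19-22: P3@Q1 runs 3, rem=5, I/O yield, promote→Q0. Q0=[P3] Q1=[] Q2=[]
t=22-24: P3@Q0 runs 2, rem=3, quantum used, demote→Q1. Q0=[] Q1=[P3] Q2=[]
t=24-27: P3@Q1 runs 3, rem=0, completes. Q0=[] Q1=[] Q2=[]

Answer: 0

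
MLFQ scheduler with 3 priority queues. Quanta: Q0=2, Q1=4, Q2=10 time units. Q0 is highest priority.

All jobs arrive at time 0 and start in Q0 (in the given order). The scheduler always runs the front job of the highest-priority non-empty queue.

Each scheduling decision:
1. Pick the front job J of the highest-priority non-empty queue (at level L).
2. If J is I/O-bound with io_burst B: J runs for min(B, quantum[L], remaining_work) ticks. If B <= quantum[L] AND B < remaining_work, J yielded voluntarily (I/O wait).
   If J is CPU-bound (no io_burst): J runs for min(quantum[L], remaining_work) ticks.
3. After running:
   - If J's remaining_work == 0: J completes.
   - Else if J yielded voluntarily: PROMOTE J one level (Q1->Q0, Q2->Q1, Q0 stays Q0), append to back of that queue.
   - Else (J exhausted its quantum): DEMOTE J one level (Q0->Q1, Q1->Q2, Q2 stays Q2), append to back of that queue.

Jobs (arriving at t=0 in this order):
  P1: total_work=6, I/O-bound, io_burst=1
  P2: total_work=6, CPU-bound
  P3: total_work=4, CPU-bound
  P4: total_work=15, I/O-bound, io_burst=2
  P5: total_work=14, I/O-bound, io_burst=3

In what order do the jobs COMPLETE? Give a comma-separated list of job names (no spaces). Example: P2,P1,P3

t=0-1: P1@Q0 runs 1, rem=5, I/O yield, promote→Q0. Q0=[P2,P3,P4,P5,P1] Q1=[] Q2=[]
t=1-3: P2@Q0 runs 2, rem=4, quantum used, demote→Q1. Q0=[P3,P4,P5,P1] Q1=[P2] Q2=[]
t=3-5: P3@Q0 runs 2, rem=2, quantum used, demote→Q1. Q0=[P4,P5,P1] Q1=[P2,P3] Q2=[]
t=5-7: P4@Q0 runs 2, rem=13, I/O yield, promote→Q0. Q0=[P5,P1,P4] Q1=[P2,P3] Q2=[]
t=7-9: P5@Q0 runs 2, rem=12, quantum used, demote→Q1. Q0=[P1,P4] Q1=[P2,P3,P5] Q2=[]
t=9-10: P1@Q0 runs 1, rem=4, I/O yield, promote→Q0. Q0=[P4,P1] Q1=[P2,P3,P5] Q2=[]
t=10-12: P4@Q0 runs 2, rem=11, I/O yield, promote→Q0. Q0=[P1,P4] Q1=[P2,P3,P5] Q2=[]
t=12-13: P1@Q0 runs 1, rem=3, I/O yield, promote→Q0. Q0=[P4,P1] Q1=[P2,P3,P5] Q2=[]
t=13-15: P4@Q0 runs 2, rem=9, I/O yield, promote→Q0. Q0=[P1,P4] Q1=[P2,P3,P5] Q2=[]
t=15-16: P1@Q0 runs 1, rem=2, I/O yield, promote→Q0. Q0=[P4,P1] Q1=[P2,P3,P5] Q2=[]
t=16-18: P4@Q0 runs 2, rem=7, I/O yield, promote→Q0. Q0=[P1,P4] Q1=[P2,P3,P5] Q2=[]
t=18-19: P1@Q0 runs 1, rem=1, I/O yield, promote→Q0. Q0=[P4,P1] Q1=[P2,P3,P5] Q2=[]
t=19-21: P4@Q0 runs 2, rem=5, I/O yield, promote→Q0. Q0=[P1,P4] Q1=[P2,P3,P5] Q2=[]
t=21-22: P1@Q0 runs 1, rem=0, completes. Q0=[P4] Q1=[P2,P3,P5] Q2=[]
t=22-24: P4@Q0 runs 2, rem=3, I/O yield, promote→Q0. Q0=[P4] Q1=[P2,P3,P5] Q2=[]
t=24-26: P4@Q0 runs 2, rem=1, I/O yield, promote→Q0. Q0=[P4] Q1=[P2,P3,P5] Q2=[]
t=26-27: P4@Q0 runs 1, rem=0, completes. Q0=[] Q1=[P2,P3,P5] Q2=[]
t=27-31: P2@Q1 runs 4, rem=0, completes. Q0=[] Q1=[P3,P5] Q2=[]
t=31-33: P3@Q1 runs 2, rem=0, completes. Q0=[] Q1=[P5] Q2=[]
t=33-36: P5@Q1 runs 3, rem=9, I/O yield, promote→Q0. Q0=[P5] Q1=[] Q2=[]
t=36-38: P5@Q0 runs 2, rem=7, quantum used, demote→Q1. Q0=[] Q1=[P5] Q2=[]
t=38-41: P5@Q1 runs 3, rem=4, I/O yield, promote→Q0. Q0=[P5] Q1=[] Q2=[]
t=41-43: P5@Q0 runs 2, rem=2, quantum used, demote→Q1. Q0=[] Q1=[P5] Q2=[]
t=43-45: P5@Q1 runs 2, rem=0, completes. Q0=[] Q1=[] Q2=[]

Answer: P1,P4,P2,P3,P5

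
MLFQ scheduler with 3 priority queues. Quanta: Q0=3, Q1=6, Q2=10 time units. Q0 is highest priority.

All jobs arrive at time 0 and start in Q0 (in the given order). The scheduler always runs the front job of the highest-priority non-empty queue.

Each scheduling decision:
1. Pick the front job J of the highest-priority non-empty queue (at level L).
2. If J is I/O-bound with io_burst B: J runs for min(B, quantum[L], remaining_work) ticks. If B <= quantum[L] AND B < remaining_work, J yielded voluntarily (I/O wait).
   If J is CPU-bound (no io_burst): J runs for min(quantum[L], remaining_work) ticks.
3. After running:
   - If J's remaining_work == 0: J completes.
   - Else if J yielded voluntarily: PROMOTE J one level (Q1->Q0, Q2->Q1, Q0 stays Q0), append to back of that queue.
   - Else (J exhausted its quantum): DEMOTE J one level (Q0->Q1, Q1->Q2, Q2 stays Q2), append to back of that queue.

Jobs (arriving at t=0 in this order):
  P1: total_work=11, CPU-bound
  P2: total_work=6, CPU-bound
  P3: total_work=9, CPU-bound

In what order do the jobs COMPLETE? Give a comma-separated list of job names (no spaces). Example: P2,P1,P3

Answer: P2,P3,P1

Derivation:
t=0-3: P1@Q0 runs 3, rem=8, quantum used, demote→Q1. Q0=[P2,P3] Q1=[P1] Q2=[]
t=3-6: P2@Q0 runs 3, rem=3, quantum used, demote→Q1. Q0=[P3] Q1=[P1,P2] Q2=[]
t=6-9: P3@Q0 runs 3, rem=6, quantum used, demote→Q1. Q0=[] Q1=[P1,P2,P3] Q2=[]
t=9-15: P1@Q1 runs 6, rem=2, quantum used, demote→Q2. Q0=[] Q1=[P2,P3] Q2=[P1]
t=15-18: P2@Q1 runs 3, rem=0, completes. Q0=[] Q1=[P3] Q2=[P1]
t=18-24: P3@Q1 runs 6, rem=0, completes. Q0=[] Q1=[] Q2=[P1]
t=24-26: P1@Q2 runs 2, rem=0, completes. Q0=[] Q1=[] Q2=[]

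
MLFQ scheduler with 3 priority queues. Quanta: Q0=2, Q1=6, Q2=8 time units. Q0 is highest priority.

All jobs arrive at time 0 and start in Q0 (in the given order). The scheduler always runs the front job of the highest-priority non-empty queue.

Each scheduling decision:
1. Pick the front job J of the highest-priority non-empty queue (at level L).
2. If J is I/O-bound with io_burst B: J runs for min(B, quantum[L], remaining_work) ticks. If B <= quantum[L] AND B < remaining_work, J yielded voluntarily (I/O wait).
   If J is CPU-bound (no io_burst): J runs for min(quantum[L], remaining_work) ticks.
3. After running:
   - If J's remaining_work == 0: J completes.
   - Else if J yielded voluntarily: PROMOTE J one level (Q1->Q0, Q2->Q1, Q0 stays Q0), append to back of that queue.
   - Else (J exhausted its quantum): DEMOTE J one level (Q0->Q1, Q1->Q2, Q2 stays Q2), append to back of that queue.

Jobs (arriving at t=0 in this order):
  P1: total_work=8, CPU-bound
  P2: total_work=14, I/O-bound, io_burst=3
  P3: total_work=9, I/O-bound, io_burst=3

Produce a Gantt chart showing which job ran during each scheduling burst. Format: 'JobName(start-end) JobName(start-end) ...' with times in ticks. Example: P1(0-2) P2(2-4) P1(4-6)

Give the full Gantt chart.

Answer: P1(0-2) P2(2-4) P3(4-6) P1(6-12) P2(12-15) P2(15-17) P3(17-20) P3(20-22) P2(22-25) P2(25-27) P3(27-29) P2(29-31)

Derivation:
t=0-2: P1@Q0 runs 2, rem=6, quantum used, demote→Q1. Q0=[P2,P3] Q1=[P1] Q2=[]
t=2-4: P2@Q0 runs 2, rem=12, quantum used, demote→Q1. Q0=[P3] Q1=[P1,P2] Q2=[]
t=4-6: P3@Q0 runs 2, rem=7, quantum used, demote→Q1. Q0=[] Q1=[P1,P2,P3] Q2=[]
t=6-12: P1@Q1 runs 6, rem=0, completes. Q0=[] Q1=[P2,P3] Q2=[]
t=12-15: P2@Q1 runs 3, rem=9, I/O yield, promote→Q0. Q0=[P2] Q1=[P3] Q2=[]
t=15-17: P2@Q0 runs 2, rem=7, quantum used, demote→Q1. Q0=[] Q1=[P3,P2] Q2=[]
t=17-20: P3@Q1 runs 3, rem=4, I/O yield, promote→Q0. Q0=[P3] Q1=[P2] Q2=[]
t=20-22: P3@Q0 runs 2, rem=2, quantum used, demote→Q1. Q0=[] Q1=[P2,P3] Q2=[]
t=22-25: P2@Q1 runs 3, rem=4, I/O yield, promote→Q0. Q0=[P2] Q1=[P3] Q2=[]
t=25-27: P2@Q0 runs 2, rem=2, quantum used, demote→Q1. Q0=[] Q1=[P3,P2] Q2=[]
t=27-29: P3@Q1 runs 2, rem=0, completes. Q0=[] Q1=[P2] Q2=[]
t=29-31: P2@Q1 runs 2, rem=0, completes. Q0=[] Q1=[] Q2=[]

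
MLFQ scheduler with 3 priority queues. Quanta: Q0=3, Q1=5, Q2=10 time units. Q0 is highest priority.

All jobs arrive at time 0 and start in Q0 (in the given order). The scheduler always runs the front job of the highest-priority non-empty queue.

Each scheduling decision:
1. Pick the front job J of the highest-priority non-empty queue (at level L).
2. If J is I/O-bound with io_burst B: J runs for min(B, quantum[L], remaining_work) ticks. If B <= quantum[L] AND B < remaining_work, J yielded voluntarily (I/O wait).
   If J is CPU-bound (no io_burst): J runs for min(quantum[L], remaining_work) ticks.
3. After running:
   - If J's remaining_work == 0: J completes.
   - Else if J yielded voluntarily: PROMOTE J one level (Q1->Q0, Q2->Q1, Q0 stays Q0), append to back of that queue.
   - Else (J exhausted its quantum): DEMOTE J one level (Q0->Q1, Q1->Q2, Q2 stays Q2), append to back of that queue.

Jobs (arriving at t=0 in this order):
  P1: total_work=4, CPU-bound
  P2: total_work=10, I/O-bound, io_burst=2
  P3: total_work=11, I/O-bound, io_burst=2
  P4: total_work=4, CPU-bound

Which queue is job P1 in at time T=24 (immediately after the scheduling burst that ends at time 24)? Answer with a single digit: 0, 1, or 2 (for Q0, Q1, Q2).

t=0-3: P1@Q0 runs 3, rem=1, quantum used, demote→Q1. Q0=[P2,P3,P4] Q1=[P1] Q2=[]
t=3-5: P2@Q0 runs 2, rem=8, I/O yield, promote→Q0. Q0=[P3,P4,P2] Q1=[P1] Q2=[]
t=5-7: P3@Q0 runs 2, rem=9, I/O yield, promote→Q0. Q0=[P4,P2,P3] Q1=[P1] Q2=[]
t=7-10: P4@Q0 runs 3, rem=1, quantum used, demote→Q1. Q0=[P2,P3] Q1=[P1,P4] Q2=[]
t=10-12: P2@Q0 runs 2, rem=6, I/O yield, promote→Q0. Q0=[P3,P2] Q1=[P1,P4] Q2=[]
t=12-14: P3@Q0 runs 2, rem=7, I/O yield, promote→Q0. Q0=[P2,P3] Q1=[P1,P4] Q2=[]
t=14-16: P2@Q0 runs 2, rem=4, I/O yield, promote→Q0. Q0=[P3,P2] Q1=[P1,P4] Q2=[]
t=16-18: P3@Q0 runs 2, rem=5, I/O yield, promote→Q0. Q0=[P2,P3] Q1=[P1,P4] Q2=[]
t=18-20: P2@Q0 runs 2, rem=2, I/O yield, promote→Q0. Q0=[P3,P2] Q1=[P1,P4] Q2=[]
t=20-22: P3@Q0 runs 2, rem=3, I/O yield, promote→Q0. Q0=[P2,P3] Q1=[P1,P4] Q2=[]
t=22-24: P2@Q0 runs 2, rem=0, completes. Q0=[P3] Q1=[P1,P4] Q2=[]
t=24-26: P3@Q0 runs 2, rem=1, I/O yield, promote→Q0. Q0=[P3] Q1=[P1,P4] Q2=[]
t=26-27: P3@Q0 runs 1, rem=0, completes. Q0=[] Q1=[P1,P4] Q2=[]
t=27-28: P1@Q1 runs 1, rem=0, completes. Q0=[] Q1=[P4] Q2=[]
t=28-29: P4@Q1 runs 1, rem=0, completes. Q0=[] Q1=[] Q2=[]

Answer: 1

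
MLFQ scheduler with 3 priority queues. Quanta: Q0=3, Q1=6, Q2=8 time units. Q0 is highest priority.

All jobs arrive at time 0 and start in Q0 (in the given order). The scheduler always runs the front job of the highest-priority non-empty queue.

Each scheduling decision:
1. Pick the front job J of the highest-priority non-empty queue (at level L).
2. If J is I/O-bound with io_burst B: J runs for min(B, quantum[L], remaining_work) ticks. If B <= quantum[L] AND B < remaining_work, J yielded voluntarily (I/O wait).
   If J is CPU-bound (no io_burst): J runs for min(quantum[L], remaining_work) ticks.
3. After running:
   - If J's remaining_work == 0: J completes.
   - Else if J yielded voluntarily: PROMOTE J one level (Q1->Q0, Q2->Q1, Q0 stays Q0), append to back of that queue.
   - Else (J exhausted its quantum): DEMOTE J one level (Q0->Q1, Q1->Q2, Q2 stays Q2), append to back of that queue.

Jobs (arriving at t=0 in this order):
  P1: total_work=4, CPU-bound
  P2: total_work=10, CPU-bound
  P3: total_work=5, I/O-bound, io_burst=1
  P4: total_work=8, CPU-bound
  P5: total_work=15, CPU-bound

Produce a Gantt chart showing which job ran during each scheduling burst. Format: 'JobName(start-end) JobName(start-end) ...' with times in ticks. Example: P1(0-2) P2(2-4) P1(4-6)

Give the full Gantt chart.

Answer: P1(0-3) P2(3-6) P3(6-7) P4(7-10) P5(10-13) P3(13-14) P3(14-15) P3(15-16) P3(16-17) P1(17-18) P2(18-24) P4(24-29) P5(29-35) P2(35-36) P5(36-42)

Derivation:
t=0-3: P1@Q0 runs 3, rem=1, quantum used, demote→Q1. Q0=[P2,P3,P4,P5] Q1=[P1] Q2=[]
t=3-6: P2@Q0 runs 3, rem=7, quantum used, demote→Q1. Q0=[P3,P4,P5] Q1=[P1,P2] Q2=[]
t=6-7: P3@Q0 runs 1, rem=4, I/O yield, promote→Q0. Q0=[P4,P5,P3] Q1=[P1,P2] Q2=[]
t=7-10: P4@Q0 runs 3, rem=5, quantum used, demote→Q1. Q0=[P5,P3] Q1=[P1,P2,P4] Q2=[]
t=10-13: P5@Q0 runs 3, rem=12, quantum used, demote→Q1. Q0=[P3] Q1=[P1,P2,P4,P5] Q2=[]
t=13-14: P3@Q0 runs 1, rem=3, I/O yield, promote→Q0. Q0=[P3] Q1=[P1,P2,P4,P5] Q2=[]
t=14-15: P3@Q0 runs 1, rem=2, I/O yield, promote→Q0. Q0=[P3] Q1=[P1,P2,P4,P5] Q2=[]
t=15-16: P3@Q0 runs 1, rem=1, I/O yield, promote→Q0. Q0=[P3] Q1=[P1,P2,P4,P5] Q2=[]
t=16-17: P3@Q0 runs 1, rem=0, completes. Q0=[] Q1=[P1,P2,P4,P5] Q2=[]
t=17-18: P1@Q1 runs 1, rem=0, completes. Q0=[] Q1=[P2,P4,P5] Q2=[]
t=18-24: P2@Q1 runs 6, rem=1, quantum used, demote→Q2. Q0=[] Q1=[P4,P5] Q2=[P2]
t=24-29: P4@Q1 runs 5, rem=0, completes. Q0=[] Q1=[P5] Q2=[P2]
t=29-35: P5@Q1 runs 6, rem=6, quantum used, demote→Q2. Q0=[] Q1=[] Q2=[P2,P5]
t=35-36: P2@Q2 runs 1, rem=0, completes. Q0=[] Q1=[] Q2=[P5]
t=36-42: P5@Q2 runs 6, rem=0, completes. Q0=[] Q1=[] Q2=[]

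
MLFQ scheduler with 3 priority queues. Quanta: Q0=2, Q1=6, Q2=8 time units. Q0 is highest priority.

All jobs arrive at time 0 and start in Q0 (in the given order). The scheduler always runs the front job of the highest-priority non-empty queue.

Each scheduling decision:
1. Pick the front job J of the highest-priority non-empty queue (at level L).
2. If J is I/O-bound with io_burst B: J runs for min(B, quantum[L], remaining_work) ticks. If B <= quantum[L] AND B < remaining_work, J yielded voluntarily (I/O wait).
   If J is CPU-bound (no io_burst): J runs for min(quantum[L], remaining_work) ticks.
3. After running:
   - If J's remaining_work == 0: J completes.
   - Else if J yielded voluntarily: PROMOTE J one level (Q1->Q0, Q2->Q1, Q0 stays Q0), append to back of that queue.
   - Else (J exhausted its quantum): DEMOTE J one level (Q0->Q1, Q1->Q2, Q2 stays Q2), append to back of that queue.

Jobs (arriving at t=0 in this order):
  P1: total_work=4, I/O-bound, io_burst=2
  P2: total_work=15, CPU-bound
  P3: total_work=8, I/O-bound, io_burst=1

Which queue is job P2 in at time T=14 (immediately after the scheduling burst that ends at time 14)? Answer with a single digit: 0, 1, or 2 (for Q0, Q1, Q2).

t=0-2: P1@Q0 runs 2, rem=2, I/O yield, promote→Q0. Q0=[P2,P3,P1] Q1=[] Q2=[]
t=2-4: P2@Q0 runs 2, rem=13, quantum used, demote→Q1. Q0=[P3,P1] Q1=[P2] Q2=[]
t=4-5: P3@Q0 runs 1, rem=7, I/O yield, promote→Q0. Q0=[P1,P3] Q1=[P2] Q2=[]
t=5-7: P1@Q0 runs 2, rem=0, completes. Q0=[P3] Q1=[P2] Q2=[]
t=7-8: P3@Q0 runs 1, rem=6, I/O yield, promote→Q0. Q0=[P3] Q1=[P2] Q2=[]
t=8-9: P3@Q0 runs 1, rem=5, I/O yield, promote→Q0. Q0=[P3] Q1=[P2] Q2=[]
t=9-10: P3@Q0 runs 1, rem=4, I/O yield, promote→Q0. Q0=[P3] Q1=[P2] Q2=[]
t=10-11: P3@Q0 runs 1, rem=3, I/O yield, promote→Q0. Q0=[P3] Q1=[P2] Q2=[]
t=11-12: P3@Q0 runs 1, rem=2, I/O yield, promote→Q0. Q0=[P3] Q1=[P2] Q2=[]
t=12-13: P3@Q0 runs 1, rem=1, I/O yield, promote→Q0. Q0=[P3] Q1=[P2] Q2=[]
t=13-14: P3@Q0 runs 1, rem=0, completes. Q0=[] Q1=[P2] Q2=[]
t=14-20: P2@Q1 runs 6, rem=7, quantum used, demote→Q2. Q0=[] Q1=[] Q2=[P2]
t=20-27: P2@Q2 runs 7, rem=0, completes. Q0=[] Q1=[] Q2=[]

Answer: 1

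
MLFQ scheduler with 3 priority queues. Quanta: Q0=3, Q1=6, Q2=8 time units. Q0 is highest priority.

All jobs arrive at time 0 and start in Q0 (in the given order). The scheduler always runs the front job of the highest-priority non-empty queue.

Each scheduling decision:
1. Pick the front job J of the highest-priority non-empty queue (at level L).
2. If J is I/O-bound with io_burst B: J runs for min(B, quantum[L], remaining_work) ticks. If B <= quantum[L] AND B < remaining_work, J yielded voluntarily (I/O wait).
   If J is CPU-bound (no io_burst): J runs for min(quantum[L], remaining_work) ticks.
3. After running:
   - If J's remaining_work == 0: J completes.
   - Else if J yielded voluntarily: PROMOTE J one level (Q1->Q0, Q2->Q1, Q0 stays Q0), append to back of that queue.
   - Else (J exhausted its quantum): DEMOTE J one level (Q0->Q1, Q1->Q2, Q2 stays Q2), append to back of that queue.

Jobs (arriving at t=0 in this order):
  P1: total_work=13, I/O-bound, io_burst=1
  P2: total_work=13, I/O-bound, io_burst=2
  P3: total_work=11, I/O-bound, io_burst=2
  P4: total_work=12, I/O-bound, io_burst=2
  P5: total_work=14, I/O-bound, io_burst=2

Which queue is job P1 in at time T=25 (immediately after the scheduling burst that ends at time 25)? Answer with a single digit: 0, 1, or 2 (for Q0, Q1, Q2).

Answer: 0

Derivation:
t=0-1: P1@Q0 runs 1, rem=12, I/O yield, promote→Q0. Q0=[P2,P3,P4,P5,P1] Q1=[] Q2=[]
t=1-3: P2@Q0 runs 2, rem=11, I/O yield, promote→Q0. Q0=[P3,P4,P5,P1,P2] Q1=[] Q2=[]
t=3-5: P3@Q0 runs 2, rem=9, I/O yield, promote→Q0. Q0=[P4,P5,P1,P2,P3] Q1=[] Q2=[]
t=5-7: P4@Q0 runs 2, rem=10, I/O yield, promote→Q0. Q0=[P5,P1,P2,P3,P4] Q1=[] Q2=[]
t=7-9: P5@Q0 runs 2, rem=12, I/O yield, promote→Q0. Q0=[P1,P2,P3,P4,P5] Q1=[] Q2=[]
t=9-10: P1@Q0 runs 1, rem=11, I/O yield, promote→Q0. Q0=[P2,P3,P4,P5,P1] Q1=[] Q2=[]
t=10-12: P2@Q0 runs 2, rem=9, I/O yield, promote→Q0. Q0=[P3,P4,P5,P1,P2] Q1=[] Q2=[]
t=12-14: P3@Q0 runs 2, rem=7, I/O yield, promote→Q0. Q0=[P4,P5,P1,P2,P3] Q1=[] Q2=[]
t=14-16: P4@Q0 runs 2, rem=8, I/O yield, promote→Q0. Q0=[P5,P1,P2,P3,P4] Q1=[] Q2=[]
t=16-18: P5@Q0 runs 2, rem=10, I/O yield, promote→Q0. Q0=[P1,P2,P3,P4,P5] Q1=[] Q2=[]
t=18-19: P1@Q0 runs 1, rem=10, I/O yield, promote→Q0. Q0=[P2,P3,P4,P5,P1] Q1=[] Q2=[]
t=19-21: P2@Q0 runs 2, rem=7, I/O yield, promote→Q0. Q0=[P3,P4,P5,P1,P2] Q1=[] Q2=[]
t=21-23: P3@Q0 runs 2, rem=5, I/O yield, promote→Q0. Q0=[P4,P5,P1,P2,P3] Q1=[] Q2=[]
t=23-25: P4@Q0 runs 2, rem=6, I/O yield, promote→Q0. Q0=[P5,P1,P2,P3,P4] Q1=[] Q2=[]
t=25-27: P5@Q0 runs 2, rem=8, I/O yield, promote→Q0. Q0=[P1,P2,P3,P4,P5] Q1=[] Q2=[]
t=27-28: P1@Q0 runs 1, rem=9, I/O yield, promote→Q0. Q0=[P2,P3,P4,P5,P1] Q1=[] Q2=[]
t=28-30: P2@Q0 runs 2, rem=5, I/O yield, promote→Q0. Q0=[P3,P4,P5,P1,P2] Q1=[] Q2=[]
t=30-32: P3@Q0 runs 2, rem=3, I/O yield, promote→Q0. Q0=[P4,P5,P1,P2,P3] Q1=[] Q2=[]
t=32-34: P4@Q0 runs 2, rem=4, I/O yield, promote→Q0. Q0=[P5,P1,P2,P3,P4] Q1=[] Q2=[]
t=34-36: P5@Q0 runs 2, rem=6, I/O yield, promote→Q0. Q0=[P1,P2,P3,P4,P5] Q1=[] Q2=[]
t=36-37: P1@Q0 runs 1, rem=8, I/O yield, promote→Q0. Q0=[P2,P3,P4,P5,P1] Q1=[] Q2=[]
t=37-39: P2@Q0 runs 2, rem=3, I/O yield, promote→Q0. Q0=[P3,P4,P5,P1,P2] Q1=[] Q2=[]
t=39-41: P3@Q0 runs 2, rem=1, I/O yield, promote→Q0. Q0=[P4,P5,P1,P2,P3] Q1=[] Q2=[]
t=41-43: P4@Q0 runs 2, rem=2, I/O yield, promote→Q0. Q0=[P5,P1,P2,P3,P4] Q1=[] Q2=[]
t=43-45: P5@Q0 runs 2, rem=4, I/O yield, promote→Q0. Q0=[P1,P2,P3,P4,P5] Q1=[] Q2=[]
t=45-46: P1@Q0 runs 1, rem=7, I/O yield, promote→Q0. Q0=[P2,P3,P4,P5,P1] Q1=[] Q2=[]
t=46-48: P2@Q0 runs 2, rem=1, I/O yield, promote→Q0. Q0=[P3,P4,P5,P1,P2] Q1=[] Q2=[]
t=48-49: P3@Q0 runs 1, rem=0, completes. Q0=[P4,P5,P1,P2] Q1=[] Q2=[]
t=49-51: P4@Q0 runs 2, rem=0, completes. Q0=[P5,P1,P2] Q1=[] Q2=[]
t=51-53: P5@Q0 runs 2, rem=2, I/O yield, promote→Q0. Q0=[P1,P2,P5] Q1=[] Q2=[]
t=53-54: P1@Q0 runs 1, rem=6, I/O yield, promote→Q0. Q0=[P2,P5,P1] Q1=[] Q2=[]
t=54-55: P2@Q0 runs 1, rem=0, completes. Q0=[P5,P1] Q1=[] Q2=[]
t=55-57: P5@Q0 runs 2, rem=0, completes. Q0=[P1] Q1=[] Q2=[]
t=57-58: P1@Q0 runs 1, rem=5, I/O yield, promote→Q0. Q0=[P1] Q1=[] Q2=[]
t=58-59: P1@Q0 runs 1, rem=4, I/O yield, promote→Q0. Q0=[P1] Q1=[] Q2=[]
t=59-60: P1@Q0 runs 1, rem=3, I/O yield, promote→Q0. Q0=[P1] Q1=[] Q2=[]
t=60-61: P1@Q0 runs 1, rem=2, I/O yield, promote→Q0. Q0=[P1] Q1=[] Q2=[]
t=61-62: P1@Q0 runs 1, rem=1, I/O yield, promote→Q0. Q0=[P1] Q1=[] Q2=[]
t=62-63: P1@Q0 runs 1, rem=0, completes. Q0=[] Q1=[] Q2=[]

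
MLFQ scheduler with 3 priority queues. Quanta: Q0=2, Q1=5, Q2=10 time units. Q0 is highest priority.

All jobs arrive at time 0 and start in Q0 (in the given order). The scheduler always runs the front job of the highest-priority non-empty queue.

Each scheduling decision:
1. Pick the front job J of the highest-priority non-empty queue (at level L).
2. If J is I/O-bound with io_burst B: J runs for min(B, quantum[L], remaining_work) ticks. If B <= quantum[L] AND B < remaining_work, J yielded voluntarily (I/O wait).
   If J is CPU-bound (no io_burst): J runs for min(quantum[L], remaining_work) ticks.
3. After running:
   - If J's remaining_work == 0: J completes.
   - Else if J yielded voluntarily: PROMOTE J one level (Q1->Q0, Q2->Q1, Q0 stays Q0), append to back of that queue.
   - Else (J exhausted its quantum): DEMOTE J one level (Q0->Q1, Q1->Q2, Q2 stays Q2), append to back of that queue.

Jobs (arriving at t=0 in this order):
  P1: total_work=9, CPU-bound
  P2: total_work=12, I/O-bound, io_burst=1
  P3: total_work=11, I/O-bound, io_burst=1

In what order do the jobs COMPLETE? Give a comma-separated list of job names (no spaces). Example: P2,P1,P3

Answer: P3,P2,P1

Derivation:
t=0-2: P1@Q0 runs 2, rem=7, quantum used, demote→Q1. Q0=[P2,P3] Q1=[P1] Q2=[]
t=2-3: P2@Q0 runs 1, rem=11, I/O yield, promote→Q0. Q0=[P3,P2] Q1=[P1] Q2=[]
t=3-4: P3@Q0 runs 1, rem=10, I/O yield, promote→Q0. Q0=[P2,P3] Q1=[P1] Q2=[]
t=4-5: P2@Q0 runs 1, rem=10, I/O yield, promote→Q0. Q0=[P3,P2] Q1=[P1] Q2=[]
t=5-6: P3@Q0 runs 1, rem=9, I/O yield, promote→Q0. Q0=[P2,P3] Q1=[P1] Q2=[]
t=6-7: P2@Q0 runs 1, rem=9, I/O yield, promote→Q0. Q0=[P3,P2] Q1=[P1] Q2=[]
t=7-8: P3@Q0 runs 1, rem=8, I/O yield, promote→Q0. Q0=[P2,P3] Q1=[P1] Q2=[]
t=8-9: P2@Q0 runs 1, rem=8, I/O yield, promote→Q0. Q0=[P3,P2] Q1=[P1] Q2=[]
t=9-10: P3@Q0 runs 1, rem=7, I/O yield, promote→Q0. Q0=[P2,P3] Q1=[P1] Q2=[]
t=10-11: P2@Q0 runs 1, rem=7, I/O yield, promote→Q0. Q0=[P3,P2] Q1=[P1] Q2=[]
t=11-12: P3@Q0 runs 1, rem=6, I/O yield, promote→Q0. Q0=[P2,P3] Q1=[P1] Q2=[]
t=12-13: P2@Q0 runs 1, rem=6, I/O yield, promote→Q0. Q0=[P3,P2] Q1=[P1] Q2=[]
t=13-14: P3@Q0 runs 1, rem=5, I/O yield, promote→Q0. Q0=[P2,P3] Q1=[P1] Q2=[]
t=14-15: P2@Q0 runs 1, rem=5, I/O yield, promote→Q0. Q0=[P3,P2] Q1=[P1] Q2=[]
t=15-16: P3@Q0 runs 1, rem=4, I/O yield, promote→Q0. Q0=[P2,P3] Q1=[P1] Q2=[]
t=16-17: P2@Q0 runs 1, rem=4, I/O yield, promote→Q0. Q0=[P3,P2] Q1=[P1] Q2=[]
t=17-18: P3@Q0 runs 1, rem=3, I/O yield, promote→Q0. Q0=[P2,P3] Q1=[P1] Q2=[]
t=18-19: P2@Q0 runs 1, rem=3, I/O yield, promote→Q0. Q0=[P3,P2] Q1=[P1] Q2=[]
t=19-20: P3@Q0 runs 1, rem=2, I/O yield, promote→Q0. Q0=[P2,P3] Q1=[P1] Q2=[]
t=20-21: P2@Q0 runs 1, rem=2, I/O yield, promote→Q0. Q0=[P3,P2] Q1=[P1] Q2=[]
t=21-22: P3@Q0 runs 1, rem=1, I/O yield, promote→Q0. Q0=[P2,P3] Q1=[P1] Q2=[]
t=22-23: P2@Q0 runs 1, rem=1, I/O yield, promote→Q0. Q0=[P3,P2] Q1=[P1] Q2=[]
t=23-24: P3@Q0 runs 1, rem=0, completes. Q0=[P2] Q1=[P1] Q2=[]
t=24-25: P2@Q0 runs 1, rem=0, completes. Q0=[] Q1=[P1] Q2=[]
t=25-30: P1@Q1 runs 5, rem=2, quantum used, demote→Q2. Q0=[] Q1=[] Q2=[P1]
t=30-32: P1@Q2 runs 2, rem=0, completes. Q0=[] Q1=[] Q2=[]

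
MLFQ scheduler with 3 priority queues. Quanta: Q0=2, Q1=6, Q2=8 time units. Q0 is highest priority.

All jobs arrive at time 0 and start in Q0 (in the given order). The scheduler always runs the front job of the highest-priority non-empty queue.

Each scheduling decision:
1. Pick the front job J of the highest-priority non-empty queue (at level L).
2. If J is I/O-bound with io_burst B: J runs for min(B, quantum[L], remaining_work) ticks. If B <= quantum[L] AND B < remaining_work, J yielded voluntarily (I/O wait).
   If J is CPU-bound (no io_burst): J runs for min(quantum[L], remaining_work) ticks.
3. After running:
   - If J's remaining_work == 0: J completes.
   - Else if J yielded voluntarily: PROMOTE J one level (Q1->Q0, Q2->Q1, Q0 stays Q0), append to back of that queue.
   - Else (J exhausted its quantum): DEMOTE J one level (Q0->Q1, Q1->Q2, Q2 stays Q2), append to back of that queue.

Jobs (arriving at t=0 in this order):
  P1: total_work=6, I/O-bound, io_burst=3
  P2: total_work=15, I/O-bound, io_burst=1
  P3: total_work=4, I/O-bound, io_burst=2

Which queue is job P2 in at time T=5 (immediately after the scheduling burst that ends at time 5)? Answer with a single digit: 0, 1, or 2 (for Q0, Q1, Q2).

t=0-2: P1@Q0 runs 2, rem=4, quantum used, demote→Q1. Q0=[P2,P3] Q1=[P1] Q2=[]
t=2-3: P2@Q0 runs 1, rem=14, I/O yield, promote→Q0. Q0=[P3,P2] Q1=[P1] Q2=[]
t=3-5: P3@Q0 runs 2, rem=2, I/O yield, promote→Q0. Q0=[P2,P3] Q1=[P1] Q2=[]
t=5-6: P2@Q0 runs 1, rem=13, I/O yield, promote→Q0. Q0=[P3,P2] Q1=[P1] Q2=[]
t=6-8: P3@Q0 runs 2, rem=0, completes. Q0=[P2] Q1=[P1] Q2=[]
t=8-9: P2@Q0 runs 1, rem=12, I/O yield, promote→Q0. Q0=[P2] Q1=[P1] Q2=[]
t=9-10: P2@Q0 runs 1, rem=11, I/O yield, promote→Q0. Q0=[P2] Q1=[P1] Q2=[]
t=10-11: P2@Q0 runs 1, rem=10, I/O yield, promote→Q0. Q0=[P2] Q1=[P1] Q2=[]
t=11-12: P2@Q0 runs 1, rem=9, I/O yield, promote→Q0. Q0=[P2] Q1=[P1] Q2=[]
t=12-13: P2@Q0 runs 1, rem=8, I/O yield, promote→Q0. Q0=[P2] Q1=[P1] Q2=[]
t=13-14: P2@Q0 runs 1, rem=7, I/O yield, promote→Q0. Q0=[P2] Q1=[P1] Q2=[]
t=14-15: P2@Q0 runs 1, rem=6, I/O yield, promote→Q0. Q0=[P2] Q1=[P1] Q2=[]
t=15-16: P2@Q0 runs 1, rem=5, I/O yield, promote→Q0. Q0=[P2] Q1=[P1] Q2=[]
t=16-17: P2@Q0 runs 1, rem=4, I/O yield, promote→Q0. Q0=[P2] Q1=[P1] Q2=[]
t=17-18: P2@Q0 runs 1, rem=3, I/O yield, promote→Q0. Q0=[P2] Q1=[P1] Q2=[]
t=18-19: P2@Q0 runs 1, rem=2, I/O yield, promote→Q0. Q0=[P2] Q1=[P1] Q2=[]
t=19-20: P2@Q0 runs 1, rem=1, I/O yield, promote→Q0. Q0=[P2] Q1=[P1] Q2=[]
t=20-21: P2@Q0 runs 1, rem=0, completes. Q0=[] Q1=[P1] Q2=[]
t=21-24: P1@Q1 runs 3, rem=1, I/O yield, promote→Q0. Q0=[P1] Q1=[] Q2=[]
t=24-25: P1@Q0 runs 1, rem=0, completes. Q0=[] Q1=[] Q2=[]

Answer: 0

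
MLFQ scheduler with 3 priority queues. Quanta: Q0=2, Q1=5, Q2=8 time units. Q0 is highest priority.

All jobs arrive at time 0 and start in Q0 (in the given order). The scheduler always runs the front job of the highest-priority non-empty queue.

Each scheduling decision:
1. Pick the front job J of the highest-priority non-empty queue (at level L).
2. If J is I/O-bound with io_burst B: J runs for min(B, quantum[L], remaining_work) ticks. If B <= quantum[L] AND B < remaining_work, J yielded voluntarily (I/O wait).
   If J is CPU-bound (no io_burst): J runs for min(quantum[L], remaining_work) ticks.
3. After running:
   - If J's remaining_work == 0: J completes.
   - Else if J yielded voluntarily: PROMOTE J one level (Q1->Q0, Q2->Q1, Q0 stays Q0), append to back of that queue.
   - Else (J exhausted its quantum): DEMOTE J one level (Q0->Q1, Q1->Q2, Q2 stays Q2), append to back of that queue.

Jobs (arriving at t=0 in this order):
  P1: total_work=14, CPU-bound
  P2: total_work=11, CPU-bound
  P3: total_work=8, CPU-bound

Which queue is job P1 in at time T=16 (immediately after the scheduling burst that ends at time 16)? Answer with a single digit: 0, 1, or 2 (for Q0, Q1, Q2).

t=0-2: P1@Q0 runs 2, rem=12, quantum used, demote→Q1. Q0=[P2,P3] Q1=[P1] Q2=[]
t=2-4: P2@Q0 runs 2, rem=9, quantum used, demote→Q1. Q0=[P3] Q1=[P1,P2] Q2=[]
t=4-6: P3@Q0 runs 2, rem=6, quantum used, demote→Q1. Q0=[] Q1=[P1,P2,P3] Q2=[]
t=6-11: P1@Q1 runs 5, rem=7, quantum used, demote→Q2. Q0=[] Q1=[P2,P3] Q2=[P1]
t=11-16: P2@Q1 runs 5, rem=4, quantum used, demote→Q2. Q0=[] Q1=[P3] Q2=[P1,P2]
t=16-21: P3@Q1 runs 5, rem=1, quantum used, demote→Q2. Q0=[] Q1=[] Q2=[P1,P2,P3]
t=21-28: P1@Q2 runs 7, rem=0, completes. Q0=[] Q1=[] Q2=[P2,P3]
t=28-32: P2@Q2 runs 4, rem=0, completes. Q0=[] Q1=[] Q2=[P3]
t=32-33: P3@Q2 runs 1, rem=0, completes. Q0=[] Q1=[] Q2=[]

Answer: 2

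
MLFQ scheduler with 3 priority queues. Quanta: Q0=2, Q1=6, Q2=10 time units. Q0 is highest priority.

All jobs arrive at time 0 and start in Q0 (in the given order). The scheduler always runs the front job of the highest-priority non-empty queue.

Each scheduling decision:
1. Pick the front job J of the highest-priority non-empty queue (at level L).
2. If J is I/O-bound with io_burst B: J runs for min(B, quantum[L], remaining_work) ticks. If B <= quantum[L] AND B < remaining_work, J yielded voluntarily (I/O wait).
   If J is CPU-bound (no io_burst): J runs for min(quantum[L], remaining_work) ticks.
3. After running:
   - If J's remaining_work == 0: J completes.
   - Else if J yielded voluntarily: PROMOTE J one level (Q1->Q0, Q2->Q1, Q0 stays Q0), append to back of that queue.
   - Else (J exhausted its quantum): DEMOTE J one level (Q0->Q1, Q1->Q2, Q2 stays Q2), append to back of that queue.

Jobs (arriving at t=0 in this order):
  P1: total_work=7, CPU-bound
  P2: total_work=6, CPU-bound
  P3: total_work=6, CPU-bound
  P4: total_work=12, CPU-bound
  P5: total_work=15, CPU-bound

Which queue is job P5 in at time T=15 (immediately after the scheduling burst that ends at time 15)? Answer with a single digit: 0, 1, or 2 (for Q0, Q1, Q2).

Answer: 1

Derivation:
t=0-2: P1@Q0 runs 2, rem=5, quantum used, demote→Q1. Q0=[P2,P3,P4,P5] Q1=[P1] Q2=[]
t=2-4: P2@Q0 runs 2, rem=4, quantum used, demote→Q1. Q0=[P3,P4,P5] Q1=[P1,P2] Q2=[]
t=4-6: P3@Q0 runs 2, rem=4, quantum used, demote→Q1. Q0=[P4,P5] Q1=[P1,P2,P3] Q2=[]
t=6-8: P4@Q0 runs 2, rem=10, quantum used, demote→Q1. Q0=[P5] Q1=[P1,P2,P3,P4] Q2=[]
t=8-10: P5@Q0 runs 2, rem=13, quantum used, demote→Q1. Q0=[] Q1=[P1,P2,P3,P4,P5] Q2=[]
t=10-15: P1@Q1 runs 5, rem=0, completes. Q0=[] Q1=[P2,P3,P4,P5] Q2=[]
t=15-19: P2@Q1 runs 4, rem=0, completes. Q0=[] Q1=[P3,P4,P5] Q2=[]
t=19-23: P3@Q1 runs 4, rem=0, completes. Q0=[] Q1=[P4,P5] Q2=[]
t=23-29: P4@Q1 runs 6, rem=4, quantum used, demote→Q2. Q0=[] Q1=[P5] Q2=[P4]
t=29-35: P5@Q1 runs 6, rem=7, quantum used, demote→Q2. Q0=[] Q1=[] Q2=[P4,P5]
t=35-39: P4@Q2 runs 4, rem=0, completes. Q0=[] Q1=[] Q2=[P5]
t=39-46: P5@Q2 runs 7, rem=0, completes. Q0=[] Q1=[] Q2=[]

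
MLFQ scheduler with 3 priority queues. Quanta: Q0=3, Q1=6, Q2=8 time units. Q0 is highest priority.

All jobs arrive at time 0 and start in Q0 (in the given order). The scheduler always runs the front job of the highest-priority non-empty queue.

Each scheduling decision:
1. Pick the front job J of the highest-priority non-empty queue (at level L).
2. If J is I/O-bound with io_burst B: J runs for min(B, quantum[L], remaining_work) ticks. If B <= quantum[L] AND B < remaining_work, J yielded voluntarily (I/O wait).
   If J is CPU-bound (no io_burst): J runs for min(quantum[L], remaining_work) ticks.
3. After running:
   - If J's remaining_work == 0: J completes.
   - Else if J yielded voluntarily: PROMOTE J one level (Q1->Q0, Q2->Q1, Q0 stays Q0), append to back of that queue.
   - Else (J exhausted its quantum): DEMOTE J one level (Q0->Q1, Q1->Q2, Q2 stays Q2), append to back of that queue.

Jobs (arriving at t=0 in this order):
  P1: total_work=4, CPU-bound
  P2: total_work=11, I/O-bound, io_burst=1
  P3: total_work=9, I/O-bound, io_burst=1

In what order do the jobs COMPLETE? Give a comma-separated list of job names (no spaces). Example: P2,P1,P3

Answer: P3,P2,P1

Derivation:
t=0-3: P1@Q0 runs 3, rem=1, quantum used, demote→Q1. Q0=[P2,P3] Q1=[P1] Q2=[]
t=3-4: P2@Q0 runs 1, rem=10, I/O yield, promote→Q0. Q0=[P3,P2] Q1=[P1] Q2=[]
t=4-5: P3@Q0 runs 1, rem=8, I/O yield, promote→Q0. Q0=[P2,P3] Q1=[P1] Q2=[]
t=5-6: P2@Q0 runs 1, rem=9, I/O yield, promote→Q0. Q0=[P3,P2] Q1=[P1] Q2=[]
t=6-7: P3@Q0 runs 1, rem=7, I/O yield, promote→Q0. Q0=[P2,P3] Q1=[P1] Q2=[]
t=7-8: P2@Q0 runs 1, rem=8, I/O yield, promote→Q0. Q0=[P3,P2] Q1=[P1] Q2=[]
t=8-9: P3@Q0 runs 1, rem=6, I/O yield, promote→Q0. Q0=[P2,P3] Q1=[P1] Q2=[]
t=9-10: P2@Q0 runs 1, rem=7, I/O yield, promote→Q0. Q0=[P3,P2] Q1=[P1] Q2=[]
t=10-11: P3@Q0 runs 1, rem=5, I/O yield, promote→Q0. Q0=[P2,P3] Q1=[P1] Q2=[]
t=11-12: P2@Q0 runs 1, rem=6, I/O yield, promote→Q0. Q0=[P3,P2] Q1=[P1] Q2=[]
t=12-13: P3@Q0 runs 1, rem=4, I/O yield, promote→Q0. Q0=[P2,P3] Q1=[P1] Q2=[]
t=13-14: P2@Q0 runs 1, rem=5, I/O yield, promote→Q0. Q0=[P3,P2] Q1=[P1] Q2=[]
t=14-15: P3@Q0 runs 1, rem=3, I/O yield, promote→Q0. Q0=[P2,P3] Q1=[P1] Q2=[]
t=15-16: P2@Q0 runs 1, rem=4, I/O yield, promote→Q0. Q0=[P3,P2] Q1=[P1] Q2=[]
t=16-17: P3@Q0 runs 1, rem=2, I/O yield, promote→Q0. Q0=[P2,P3] Q1=[P1] Q2=[]
t=17-18: P2@Q0 runs 1, rem=3, I/O yield, promote→Q0. Q0=[P3,P2] Q1=[P1] Q2=[]
t=18-19: P3@Q0 runs 1, rem=1, I/O yield, promote→Q0. Q0=[P2,P3] Q1=[P1] Q2=[]
t=19-20: P2@Q0 runs 1, rem=2, I/O yield, promote→Q0. Q0=[P3,P2] Q1=[P1] Q2=[]
t=20-21: P3@Q0 runs 1, rem=0, completes. Q0=[P2] Q1=[P1] Q2=[]
t=21-22: P2@Q0 runs 1, rem=1, I/O yield, promote→Q0. Q0=[P2] Q1=[P1] Q2=[]
t=22-23: P2@Q0 runs 1, rem=0, completes. Q0=[] Q1=[P1] Q2=[]
t=23-24: P1@Q1 runs 1, rem=0, completes. Q0=[] Q1=[] Q2=[]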